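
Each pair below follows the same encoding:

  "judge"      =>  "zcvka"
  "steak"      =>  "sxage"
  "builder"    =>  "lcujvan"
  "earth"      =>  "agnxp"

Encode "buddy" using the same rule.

lcvvw

Each letter's alphabet position (a=0..z=25) is mapped through 5·x+6 mod 26 — an affine cipher.
On buddy: b(1)→5·1+6≡11=l; u(20)→5·20+6≡2=c; d(3)→5·3+6≡21=v; d(3)→5·3+6≡21=v; y(24)→5·24+6≡22=w (all mod 26).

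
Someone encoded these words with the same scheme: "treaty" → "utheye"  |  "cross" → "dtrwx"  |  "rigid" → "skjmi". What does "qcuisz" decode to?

In treaty: t→u is +1, r→t is +2, e→h is +3, a→e is +4 — the shift increases by 1 each position. Each letter shifts forward by (position + 1), i.e. 1, 2, 3, … — the shift grows by one for each successive letter.
Decoding qcuisz: q−1=p, c−2=a, u−3=r, i−4=e, s−5=n, z−6=t.

parent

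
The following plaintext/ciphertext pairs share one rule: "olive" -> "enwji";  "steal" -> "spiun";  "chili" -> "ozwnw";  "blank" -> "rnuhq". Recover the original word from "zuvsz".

harsh

o(14)→e(4) and l(11)→n(13) fit y≡23x+20 (mod 26); the inverse of 23 mod 26 is 17. This is an affine cipher: with a=0,…,z=25, each position x becomes (23x+20) mod 26.
Reversing it on zuvsz: z(25)→17·(25−20)≡7=h; u(20)→17·(20−20)≡0=a; v(21)→17·(21−20)≡17=r; s(18)→17·(18−20)≡18=s; z(25)→17·(25−20)≡7=h (all mod 26).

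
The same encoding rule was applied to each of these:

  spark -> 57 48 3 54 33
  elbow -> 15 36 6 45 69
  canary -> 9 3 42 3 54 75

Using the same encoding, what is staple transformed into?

s(#19)→57 and p(#16)→48: differences scale by 3, so n = 3·pos + 0. The formula is n = 3×(alphabet index, a=1).
Applying it to staple: s=19→57, t=20→60, a=1→3, p=16→48, l=12→36, e=5→15.

57 60 3 48 36 15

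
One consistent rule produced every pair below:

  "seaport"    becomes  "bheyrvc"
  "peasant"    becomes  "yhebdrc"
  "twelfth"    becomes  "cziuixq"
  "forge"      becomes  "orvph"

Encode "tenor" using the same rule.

chrxu

Shifts by position in seaport: pos 0: s→b (+9), pos 1: e→h (+3), pos 2: a→e (+4), pos 3: p→y (+9), pos 4: o→r (+3), pos 5: r→v (+4) — repeating every 3. It's a Vigenère-style cipher with numeric key [9,3,4]: position i shifts by key[i mod 3].
On tenor: t+9=c, e+3=h, n+4=r, o+9=x, r+3=u.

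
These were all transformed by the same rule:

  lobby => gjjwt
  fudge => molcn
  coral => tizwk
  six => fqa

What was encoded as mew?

owe

The output letters match the input read backwards, each shifted +8: lobby reversed is ybbol. The word is reversed, then every letter is shifted forward by 8.
Decoding mew: shift back: m−8=e, e−8=w, w−8=o → ewo; then reverse → owe.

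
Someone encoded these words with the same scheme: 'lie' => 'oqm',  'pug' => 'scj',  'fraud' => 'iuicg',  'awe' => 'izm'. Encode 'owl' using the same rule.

The shift depends on letter class: consonant l→o is +3, but vowel i→q is +8. The rule splits by letter class: vowels +8, consonants +3.
On owl: o(vowel)+8=w, w(cons)+3=z, l(cons)+3=o.

wzo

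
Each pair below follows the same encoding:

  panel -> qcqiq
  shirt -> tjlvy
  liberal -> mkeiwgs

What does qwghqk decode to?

puddle

The shift increases by 1 at each position, starting from +1: 1, 2, 3, ….
Decoding qwghqk: q−1=p, w−2=u, g−3=d, h−4=d, q−5=l, k−6=e.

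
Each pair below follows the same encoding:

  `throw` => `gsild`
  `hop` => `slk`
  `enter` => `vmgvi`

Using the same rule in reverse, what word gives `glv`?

toe

Each pair mirrors across the alphabet (t↔g, h↔s, r↔i): positions sum to 25. Each letter is replaced by its mirror in the alphabet: a↔z, b↔y, c↔x, and so on (the Atbash cipher).
Decoding glv: g↔t, l↔o, v↔e.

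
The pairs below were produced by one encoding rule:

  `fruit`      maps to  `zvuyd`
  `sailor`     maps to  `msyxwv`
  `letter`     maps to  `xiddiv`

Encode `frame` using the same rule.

zvsoi

f(5)→z(25) and r(17)→v(21) fit y≡17x+18 (mod 26); the inverse of 17 mod 26 is 23. This is an affine cipher: with a=0,…,z=25, each position x becomes (17x+18) mod 26.
For frame: f(5)→17·5+18≡25=z; r(17)→17·17+18≡21=v; a(0)→17·0+18≡18=s; m(12)→17·12+18≡14=o; e(4)→17·4+18≡8=i (all mod 26).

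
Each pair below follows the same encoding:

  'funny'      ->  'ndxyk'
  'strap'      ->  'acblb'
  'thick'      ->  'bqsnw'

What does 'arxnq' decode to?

since

In funny: f→n is +8, u→d is +9, n→x is +10, n→y is +11 — the shift increases by 1 each position. The shift increases by 1 at each position, starting from +8: 8, 9, 10, ….
Decoding arxnq: a−8=s, r−9=i, x−10=n, n−11=c, q−12=e.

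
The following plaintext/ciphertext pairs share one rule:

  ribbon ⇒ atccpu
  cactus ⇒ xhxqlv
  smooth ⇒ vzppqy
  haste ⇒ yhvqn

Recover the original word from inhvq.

Each letter's alphabet position (a=0..z=25) is mapped through 21·x+7 mod 26 — an affine cipher.
Undoing it on inhvq: i(8)→5·(8−7)≡5=f; n(13)→5·(13−7)≡4=e; h(7)→5·(7−7)≡0=a; v(21)→5·(21−7)≡18=s; q(16)→5·(16−7)≡19=t (all mod 26).

feast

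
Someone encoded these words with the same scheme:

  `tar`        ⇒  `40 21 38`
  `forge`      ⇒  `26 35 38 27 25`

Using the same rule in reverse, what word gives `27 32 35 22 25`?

globe

t is letter #20 and maps to 40: an offset of 20. Letters become their 1-based position plus 20 (so a→21, b→22, …).
Reversing it on 27 32 35 22 25: 27→(27−20)÷1=7=g, 32→(32−20)÷1=12=l, 35→(35−20)÷1=15=o, 22→(22−20)÷1=2=b, 25→(25−20)÷1=5=e.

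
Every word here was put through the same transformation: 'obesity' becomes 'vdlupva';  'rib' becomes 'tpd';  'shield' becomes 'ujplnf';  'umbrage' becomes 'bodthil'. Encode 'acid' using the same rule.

hepf

The shift depends on letter class: consonant b→d is +2, but vowel o→v is +7. Two shifts are in play — +7 for a/e/i/o/u, +2 for every other letter.
For acid: a(vowel)+7=h, c(cons)+2=e, i(vowel)+7=p, d(cons)+2=f.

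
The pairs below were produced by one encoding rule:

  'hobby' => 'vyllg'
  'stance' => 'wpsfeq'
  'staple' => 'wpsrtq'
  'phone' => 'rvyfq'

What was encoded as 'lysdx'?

board

Each letter's alphabet position (a=0..z=25) is mapped through 19·x+18 mod 26 — an affine cipher.
Reversing it on lysdx: l(11)→11·(11−18)≡1=b; y(24)→11·(24−18)≡14=o; s(18)→11·(18−18)≡0=a; d(3)→11·(3−18)≡17=r; x(23)→11·(23−18)≡3=d (all mod 26).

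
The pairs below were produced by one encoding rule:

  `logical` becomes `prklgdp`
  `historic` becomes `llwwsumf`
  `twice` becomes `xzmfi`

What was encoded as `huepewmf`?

Shifts by position in logical: pos 0: l→p (+4), pos 1: o→r (+3), pos 2: g→k (+4), pos 3: i→l (+3) — repeating every 2. It's a Vigenère-style cipher with numeric key [4,3]: position i shifts by key[i mod 2].
Undoing it on huepewmf: h−4=d, u−3=r, e−4=a, p−3=m, e−4=a, w−3=t, m−4=i, f−3=c.

dramatic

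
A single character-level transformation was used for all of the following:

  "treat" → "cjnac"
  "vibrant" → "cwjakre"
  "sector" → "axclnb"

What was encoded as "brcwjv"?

The output letters match the input read backwards, each shifted +9: treat reversed is taert. The word is reversed, then every letter is shifted forward by 9.
Decoding brcwjv: shift back: b−9=s, r−9=i, c−9=t, w−9=n, j−9=a, v−9=m → sitnam; then reverse → mantis.

mantis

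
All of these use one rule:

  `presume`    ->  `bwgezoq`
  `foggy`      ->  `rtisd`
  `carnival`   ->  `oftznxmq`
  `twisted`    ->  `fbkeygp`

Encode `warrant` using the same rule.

iftdfpf

It's a Vigenère-style cipher with numeric key [12,5,2]: position i shifts by key[i mod 3].
For warrant: w+12=i, a+5=f, r+2=t, r+12=d, a+5=f, n+2=p, t+12=f.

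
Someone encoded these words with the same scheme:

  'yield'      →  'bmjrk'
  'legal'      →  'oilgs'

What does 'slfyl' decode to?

phase

In yield: y→b is +3, i→m is +4, e→j is +5, l→r is +6 — the shift increases by 1 each position. Letter i (0-indexed) is shifted by i+3, so successive shifts are 3, 4, 5, ….
Decoding slfyl: s−3=p, l−4=h, f−5=a, y−6=s, l−7=e.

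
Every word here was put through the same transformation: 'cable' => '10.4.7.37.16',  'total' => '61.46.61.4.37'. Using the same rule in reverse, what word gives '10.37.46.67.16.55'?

clover

Each letter becomes 3×(its alphabet position, a=1..z=26) + 1.
Decoding 10.37.46.67.16.55: 10→(10−1)÷3=3=c, 37→(37−1)÷3=12=l, 46→(46−1)÷3=15=o, 67→(67−1)÷3=22=v, 16→(16−1)÷3=5=e, 55→(55−1)÷3=18=r.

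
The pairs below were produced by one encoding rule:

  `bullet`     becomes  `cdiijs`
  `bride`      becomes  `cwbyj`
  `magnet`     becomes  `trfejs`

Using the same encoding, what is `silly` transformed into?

hbiiv

Each letter's alphabet position (a=0..z=25) is mapped through 11·x+17 mod 26 — an affine cipher.
Applying it to silly: s(18)→11·18+17≡7=h; i(8)→11·8+17≡1=b; l(11)→11·11+17≡8=i; l(11)→11·11+17≡8=i; y(24)→11·24+17≡21=v (all mod 26).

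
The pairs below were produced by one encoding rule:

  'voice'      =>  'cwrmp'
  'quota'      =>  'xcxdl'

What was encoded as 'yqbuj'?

risky

Letter i (0-indexed) is shifted by i+7, so successive shifts are 7, 8, 9, ….
Decoding yqbuj: y−7=r, q−8=i, b−9=s, u−10=k, j−11=y.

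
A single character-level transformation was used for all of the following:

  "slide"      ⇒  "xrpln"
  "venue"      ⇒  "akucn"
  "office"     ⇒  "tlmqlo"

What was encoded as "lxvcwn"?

The shift increases by 1 at each position, starting from +5: 5, 6, 7, ….
Decoding lxvcwn: l−5=g, x−6=r, v−7=o, c−8=u, w−9=n, n−10=d.

ground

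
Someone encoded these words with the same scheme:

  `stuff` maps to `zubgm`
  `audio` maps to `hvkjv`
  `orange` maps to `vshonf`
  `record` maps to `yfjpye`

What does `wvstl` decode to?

Shifts by position in stuff: pos 0: s→z (+7), pos 1: t→u (+1), pos 2: u→b (+7), pos 3: f→g (+1) — repeating every 2. It's a Vigenère-style cipher with numeric key [7,1]: position i shifts by key[i mod 2].
Reversing it on wvstl: w−7=p, v−1=u, s−7=l, t−1=s, l−7=e.

pulse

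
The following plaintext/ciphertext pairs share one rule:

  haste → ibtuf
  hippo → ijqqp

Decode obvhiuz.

naughty

Compare letters: h→i is +1, a→b is +1, s→t is +1 — a constant shift. Each letter is shifted forward by 1 in the alphabet (a Caesar shift of +1).
Decoding obvhiuz: o−1=n, b−1=a, v−1=u, h−1=g, i−1=h, u−1=t, z−1=y.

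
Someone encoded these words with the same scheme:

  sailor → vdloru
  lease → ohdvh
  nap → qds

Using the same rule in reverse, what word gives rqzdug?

onward

Every letter moves 3 places later in the alphabet, wrapping around z→a.
Decoding rqzdug: r−3=o, q−3=n, z−3=w, d−3=a, u−3=r, g−3=d.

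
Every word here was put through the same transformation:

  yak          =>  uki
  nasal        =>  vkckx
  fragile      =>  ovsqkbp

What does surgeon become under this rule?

xyoqbec

The output letters match the input read backwards, each shifted +10: yak reversed is kay. Read the word backwards and shift each letter +10.
Applying it to surgeon: reverse → noegrus; then shift: n+10=x, o+10=y, e+10=o, g+10=q, r+10=b, u+10=e, s+10=c.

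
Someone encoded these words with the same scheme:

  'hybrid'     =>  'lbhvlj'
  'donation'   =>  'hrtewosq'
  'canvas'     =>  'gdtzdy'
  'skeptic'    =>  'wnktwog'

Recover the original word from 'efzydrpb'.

Shifts by position in hybrid: pos 0: h→l (+4), pos 1: y→b (+3), pos 2: b→h (+6), pos 3: r→v (+4), pos 4: i→l (+3), pos 5: d→j (+6) — repeating every 3. A repeating key of period 3 is used — shifts +4, +3, +6 over and over.
Reversing it on efzydrpb: e−4=a, f−3=c, z−6=t, y−4=u, d−3=a, r−6=l, p−4=l, b−3=y.

actually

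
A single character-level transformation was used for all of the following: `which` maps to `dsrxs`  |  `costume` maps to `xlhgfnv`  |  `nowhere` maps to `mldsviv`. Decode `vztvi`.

Each pair mirrors across the alphabet (w↔d, h↔s, i↔r): positions sum to 25. Letters are reflected about the middle of the alphabet (position → 25−position): Atbash.
Decoding vztvi: v↔e, z↔a, t↔g, v↔e, i↔r.

eager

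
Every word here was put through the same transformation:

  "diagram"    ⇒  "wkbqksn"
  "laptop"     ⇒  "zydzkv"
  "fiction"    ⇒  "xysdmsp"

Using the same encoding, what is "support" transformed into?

The output letters match the input read backwards, each shifted +10: diagram reversed is margaid. Read the word backwards and shift each letter +10.
Applying it to support: reverse → troppus; then shift: t+10=d, r+10=b, o+10=y, p+10=z, p+10=z, u+10=e, s+10=c.

dbyzzec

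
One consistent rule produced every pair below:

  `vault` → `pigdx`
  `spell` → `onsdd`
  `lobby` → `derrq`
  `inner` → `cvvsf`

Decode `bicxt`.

v(21)→p(15) and a(0)→i(8) fit y≡9x+8 (mod 26); the inverse of 9 mod 26 is 3. Each letter's alphabet position (a=0..z=25) is mapped through 9·x+8 mod 26 — an affine cipher.
Undoing it on bicxt: b(1)→3·(1−8)≡5=f; i(8)→3·(8−8)≡0=a; c(2)→3·(2−8)≡8=i; x(23)→3·(23−8)≡19=t; t(19)→3·(19−8)≡7=h (all mod 26).

faith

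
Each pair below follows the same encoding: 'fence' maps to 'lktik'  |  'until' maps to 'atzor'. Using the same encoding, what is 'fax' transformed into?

Compare letters: f→l is +6, e→k is +6, n→t is +6 — a constant shift. It's a constant shift of +6 (ROT6).
Applying it to fax: f+6=l, a+6=g, x+6=d.

lgd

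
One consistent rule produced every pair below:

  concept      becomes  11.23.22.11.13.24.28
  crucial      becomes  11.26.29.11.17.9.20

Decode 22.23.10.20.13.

noble

c is letter #3 and maps to 11: an offset of 8. Each letter is replaced by its alphabet position (a=1..z=26) + 8.
Reversing it on 22.23.10.20.13: 22→(22−8)÷1=14=n, 23→(23−8)÷1=15=o, 10→(10−8)÷1=2=b, 20→(20−8)÷1=12=l, 13→(13−8)÷1=5=e.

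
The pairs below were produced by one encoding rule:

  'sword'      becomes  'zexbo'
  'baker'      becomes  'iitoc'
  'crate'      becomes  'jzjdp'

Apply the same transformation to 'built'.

In sword: s→z is +7, w→e is +8, o→x is +9, r→b is +10 — the shift increases by 1 each position. Letter i (0-indexed) is shifted by i+7, so successive shifts are 7, 8, 9, ….
For built: b+7=i, u+8=c, i+9=r, l+10=v, t+11=e.

icrve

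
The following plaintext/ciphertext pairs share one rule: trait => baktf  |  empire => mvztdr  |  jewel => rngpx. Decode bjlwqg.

In trait: t→b is +8, r→a is +9, a→k is +10, i→t is +11 — the shift increases by 1 each position. The shift increases by 1 at each position, starting from +8: 8, 9, 10, ….
Undoing it on bjlwqg: b−8=t, j−9=a, l−10=b, w−11=l, q−12=e, g−13=t.

tablet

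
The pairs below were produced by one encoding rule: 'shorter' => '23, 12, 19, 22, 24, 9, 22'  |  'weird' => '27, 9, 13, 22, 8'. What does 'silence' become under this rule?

23, 13, 16, 9, 18, 7, 9

s is letter #19 and maps to 23: an offset of 4. Letters become their 1-based position plus 4 (so a→5, b→6, …).
On silence: s=19→23, i=9→13, l=12→16, e=5→9, n=14→18, c=3→7, e=5→9.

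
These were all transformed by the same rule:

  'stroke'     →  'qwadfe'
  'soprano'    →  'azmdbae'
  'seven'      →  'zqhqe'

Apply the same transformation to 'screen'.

The output letters match the input read backwards, each shifted +12: stroke reversed is ekorts. Two steps: reverse the string, then apply a Caesar shift of +12.
On screen: reverse → neercs; then shift: n+12=z, e+12=q, e+12=q, r+12=d, c+12=o, s+12=e.

zqqdoe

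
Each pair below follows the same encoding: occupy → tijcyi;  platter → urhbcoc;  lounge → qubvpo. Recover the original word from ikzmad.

desert

Each letter shifts forward by (position + 5), i.e. 5, 6, 7, … — the shift grows by one for each successive letter.
Undoing it on ikzmad: i−5=d, k−6=e, z−7=s, m−8=e, a−9=r, d−10=t.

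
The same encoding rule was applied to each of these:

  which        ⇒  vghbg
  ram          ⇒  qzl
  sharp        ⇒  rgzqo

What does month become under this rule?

Compare letters: w→v is +25, h→g is +25, i→h is +25 — a constant shift. It's a constant shift of +25 (ROT25).
Applying it to month: m+25=l, o+25=n, n+25=m, t+25=s, h+25=g.

lnmsg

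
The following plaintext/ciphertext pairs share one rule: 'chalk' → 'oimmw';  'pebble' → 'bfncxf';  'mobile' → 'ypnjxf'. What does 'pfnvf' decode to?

debut

The shifts repeat in a cycle of length 2: positions 0,1,… shift by +12, +1, then the pattern repeats.
Decoding pfnvf: p−12=d, f−1=e, n−12=b, v−1=u, f−12=t.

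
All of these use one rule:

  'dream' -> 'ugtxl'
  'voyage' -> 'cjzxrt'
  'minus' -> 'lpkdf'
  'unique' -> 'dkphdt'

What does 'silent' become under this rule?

fpmtke

d(3)→u(20) and r(17)→g(6) fit y≡25x+23 (mod 26); the inverse of 25 mod 26 is 25. Treating letters as 0–25, the rule is x ↦ 25x + 23 (mod 26).
On silent: s(18)→25·18+23≡5=f; i(8)→25·8+23≡15=p; l(11)→25·11+23≡12=m; e(4)→25·4+23≡19=t; n(13)→25·13+23≡10=k; t(19)→25·19+23≡4=e (all mod 26).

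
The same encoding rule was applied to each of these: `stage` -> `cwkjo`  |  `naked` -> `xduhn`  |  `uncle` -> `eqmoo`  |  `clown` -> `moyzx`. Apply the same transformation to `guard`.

The shifts repeat in a cycle of length 2: positions 0,1,… shift by +10, +3, then the pattern repeats.
Applying it to guard: g+10=q, u+3=x, a+10=k, r+3=u, d+10=n.

qxkun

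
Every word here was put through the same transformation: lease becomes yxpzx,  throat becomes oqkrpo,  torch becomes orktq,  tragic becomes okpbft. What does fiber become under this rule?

mfexk

l(11)→y(24) and e(4)→x(23) fit y≡15x+15 (mod 26); the inverse of 15 mod 26 is 7. Treating letters as 0–25, the rule is x ↦ 15x + 15 (mod 26).
Applying it to fiber: f(5)→15·5+15≡12=m; i(8)→15·8+15≡5=f; b(1)→15·1+15≡4=e; e(4)→15·4+15≡23=x; r(17)→15·17+15≡10=k (all mod 26).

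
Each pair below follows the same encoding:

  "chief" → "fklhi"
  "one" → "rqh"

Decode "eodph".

Compare letters: c→f is +3, h→k is +3, i→l is +3 — a constant shift. It's a constant shift of +3 (ROT3).
Reversing it on eodph: e−3=b, o−3=l, d−3=a, p−3=m, h−3=e.

blame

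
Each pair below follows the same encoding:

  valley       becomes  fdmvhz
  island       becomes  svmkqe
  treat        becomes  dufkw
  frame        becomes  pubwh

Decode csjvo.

Shifts by position in valley: pos 0: v→f (+10), pos 1: a→d (+3), pos 2: l→m (+1), pos 3: l→v (+10), pos 4: e→h (+3), pos 5: y→z (+1) — repeating every 3. The shifts repeat in a cycle of length 3: positions 0,1,… shift by +10, +3, +1, then the pattern repeats.
Undoing it on csjvo: c−10=s, s−3=p, j−1=i, v−10=l, o−3=l.

spill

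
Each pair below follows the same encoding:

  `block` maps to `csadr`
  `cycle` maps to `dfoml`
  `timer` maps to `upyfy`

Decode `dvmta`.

The shifts repeat in a cycle of length 3: positions 0,1,… shift by +1, +7, +12, then the pattern repeats.
Undoing it on dvmta: d−1=c, v−7=o, m−12=a, t−1=s, a−7=t.

coast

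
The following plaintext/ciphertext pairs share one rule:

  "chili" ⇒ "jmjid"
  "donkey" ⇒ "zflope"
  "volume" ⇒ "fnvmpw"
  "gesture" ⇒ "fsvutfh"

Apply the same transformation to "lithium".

nvjiujm

The output letters match the input read backwards, each shifted +1: chili reversed is ilihc. Read the word backwards and shift each letter +1.
For lithium: reverse → muihtil; then shift: m+1=n, u+1=v, i+1=j, h+1=i, t+1=u, i+1=j, l+1=m.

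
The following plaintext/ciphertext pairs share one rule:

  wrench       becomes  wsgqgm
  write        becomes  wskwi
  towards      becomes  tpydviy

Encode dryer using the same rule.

In wrench: w→w is +0, r→s is +1, e→g is +2, n→q is +3 — the shift increases by 1 each position. Letter i (0-indexed) is shifted by i+0, so successive shifts are 0, 1, 2, ….
Applying it to dryer: d+0=d, r+1=s, y+2=a, e+3=h, r+4=v.

dsahv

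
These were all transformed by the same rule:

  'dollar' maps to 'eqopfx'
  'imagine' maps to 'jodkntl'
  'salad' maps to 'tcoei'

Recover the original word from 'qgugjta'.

percent

Letter i (0-indexed) is shifted by i+1, so successive shifts are 1, 2, 3, ….
Undoing it on qgugjta: q−1=p, g−2=e, u−3=r, g−4=c, j−5=e, t−6=n, a−7=t.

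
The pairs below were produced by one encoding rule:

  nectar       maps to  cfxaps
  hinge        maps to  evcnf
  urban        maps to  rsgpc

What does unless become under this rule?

n(13)→c(2) and e(4)→f(5) fit y≡17x+15 (mod 26); the inverse of 17 mod 26 is 23. This is an affine cipher: with a=0,…,z=25, each position x becomes (17x+15) mod 26.
Applying it to unless: u(20)→17·20+15≡17=r; n(13)→17·13+15≡2=c; l(11)→17·11+15≡20=u; e(4)→17·4+15≡5=f; s(18)→17·18+15≡9=j; s(18)→17·18+15≡9=j (all mod 26).

rcufjj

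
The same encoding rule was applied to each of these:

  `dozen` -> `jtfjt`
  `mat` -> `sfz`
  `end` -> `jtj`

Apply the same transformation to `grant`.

mxftz

The shift depends on letter class: consonant d→j is +6, but vowel o→t is +5. Vowels shift forward by 5 and consonants shift forward by 6.
On grant: g(cons)+6=m, r(cons)+6=x, a(vowel)+5=f, n(cons)+6=t, t(cons)+6=z.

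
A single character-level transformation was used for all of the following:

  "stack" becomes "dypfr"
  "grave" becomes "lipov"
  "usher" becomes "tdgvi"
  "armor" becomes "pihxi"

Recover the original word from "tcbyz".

unity

Each letter's alphabet position (a=0..z=25) is mapped through 21·x+15 mod 26 — an affine cipher.
Reversing it on tcbyz: t(19)→5·(19−15)≡20=u; c(2)→5·(2−15)≡13=n; b(1)→5·(1−15)≡8=i; y(24)→5·(24−15)≡19=t; z(25)→5·(25−15)≡24=y (all mod 26).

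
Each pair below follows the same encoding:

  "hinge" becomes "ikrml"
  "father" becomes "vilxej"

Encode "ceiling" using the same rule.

krmpmig

The output letters match the input read backwards, each shifted +4: hinge reversed is egnih. Two steps: reverse the string, then apply a Caesar shift of +4.
Applying it to ceiling: reverse → gniliec; then shift: g+4=k, n+4=r, i+4=m, l+4=p, i+4=m, e+4=i, c+4=g.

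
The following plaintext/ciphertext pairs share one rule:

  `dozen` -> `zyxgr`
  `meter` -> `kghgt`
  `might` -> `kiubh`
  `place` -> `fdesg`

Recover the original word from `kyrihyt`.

monitor

Treating letters as 0–25, the rule is x ↦ 7x + 4 (mod 26).
Undoing it on kyrihyt: k(10)→15·(10−4)≡12=m; y(24)→15·(24−4)≡14=o; r(17)→15·(17−4)≡13=n; i(8)→15·(8−4)≡8=i; h(7)→15·(7−4)≡19=t; y(24)→15·(24−4)≡14=o; t(19)→15·(19−4)≡17=r (all mod 26).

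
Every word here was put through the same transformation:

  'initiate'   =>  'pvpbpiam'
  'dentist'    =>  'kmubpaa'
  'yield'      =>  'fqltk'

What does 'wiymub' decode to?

parent

A repeating key of period 2 is used — shifts +7, +8 over and over.
Decoding wiymub: w−7=p, i−8=a, y−7=r, m−8=e, u−7=n, b−8=t.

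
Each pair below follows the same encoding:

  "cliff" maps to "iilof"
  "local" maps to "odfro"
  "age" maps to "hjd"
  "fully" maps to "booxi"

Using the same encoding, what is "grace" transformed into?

hfduj

The output letters match the input read backwards, each shifted +3: cliff reversed is ffilc. Two steps: reverse the string, then apply a Caesar shift of +3.
For grace: reverse → ecarg; then shift: e+3=h, c+3=f, a+3=d, r+3=u, g+3=j.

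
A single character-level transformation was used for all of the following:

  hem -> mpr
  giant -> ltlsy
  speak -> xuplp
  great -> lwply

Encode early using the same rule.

plwqd

The shift depends on letter class: consonant h→m is +5, but vowel e→p is +11. Vowels shift forward by 11 and consonants shift forward by 5.
On early: e(vowel)+11=p, a(vowel)+11=l, r(cons)+5=w, l(cons)+5=q, y(cons)+5=d.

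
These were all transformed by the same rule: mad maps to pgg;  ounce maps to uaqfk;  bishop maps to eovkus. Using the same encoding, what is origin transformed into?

The shift depends on letter class: consonant m→p is +3, but vowel a→g is +6. Two shifts are in play — +6 for a/e/i/o/u, +3 for every other letter.
For origin: o(vowel)+6=u, r(cons)+3=u, i(vowel)+6=o, g(cons)+3=j, i(vowel)+6=o, n(cons)+3=q.

uuojoq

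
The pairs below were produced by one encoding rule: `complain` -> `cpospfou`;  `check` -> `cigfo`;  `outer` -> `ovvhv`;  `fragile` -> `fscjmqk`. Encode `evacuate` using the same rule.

ewcfyfzl

In complain: c→c is +0, o→p is +1, m→o is +2, p→s is +3 — the shift increases by 1 each position. The shift increases by 1 at each position, starting from +0: 0, 1, 2, ….
For evacuate: e+0=e, v+1=w, a+2=c, c+3=f, u+4=y, a+5=f, t+6=z, e+7=l.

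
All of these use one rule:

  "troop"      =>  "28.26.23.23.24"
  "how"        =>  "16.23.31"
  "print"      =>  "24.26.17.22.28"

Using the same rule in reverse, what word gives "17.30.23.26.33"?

The number is (letter's place in the alphabet, a=1) + 8.
Reversing it on 17.30.23.26.33: 17→(17−8)÷1=9=i, 30→(30−8)÷1=22=v, 23→(23−8)÷1=15=o, 26→(26−8)÷1=18=r, 33→(33−8)÷1=25=y.

ivory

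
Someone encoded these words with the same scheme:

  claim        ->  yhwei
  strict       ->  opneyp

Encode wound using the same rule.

This is a Caesar cipher with shift 22.
For wound: w+22=s, o+22=k, u+22=q, n+22=j, d+22=z.

skqjz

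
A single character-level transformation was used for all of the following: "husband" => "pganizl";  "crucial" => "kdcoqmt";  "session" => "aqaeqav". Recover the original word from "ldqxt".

drill

Shifts by position in husband: pos 0: h→p (+8), pos 1: u→g (+12), pos 2: s→a (+8), pos 3: b→n (+12) — repeating every 2. A repeating key of period 2 is used — shifts +8, +12 over and over.
Undoing it on ldqxt: l−8=d, d−12=r, q−8=i, x−12=l, t−8=l.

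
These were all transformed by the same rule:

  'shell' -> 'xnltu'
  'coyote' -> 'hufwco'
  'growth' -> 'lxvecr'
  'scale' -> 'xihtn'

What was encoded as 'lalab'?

guess

In shell: s→x is +5, h→n is +6, e→l is +7, l→t is +8 — the shift increases by 1 each position. The shift increases by 1 at each position, starting from +5: 5, 6, 7, ….
Reversing it on lalab: l−5=g, a−6=u, l−7=e, a−8=s, b−9=s.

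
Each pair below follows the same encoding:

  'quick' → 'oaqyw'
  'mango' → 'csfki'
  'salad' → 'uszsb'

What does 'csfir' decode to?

q(16)→o(14) and u(20)→a(0) fit y≡3x+18 (mod 26); the inverse of 3 mod 26 is 9. Treating letters as 0–25, the rule is x ↦ 3x + 18 (mod 26).
Undoing it on csfir: c(2)→9·(2−18)≡12=m; s(18)→9·(18−18)≡0=a; f(5)→9·(5−18)≡13=n; i(8)→9·(8−18)≡14=o; r(17)→9·(17−18)≡17=r (all mod 26).

manor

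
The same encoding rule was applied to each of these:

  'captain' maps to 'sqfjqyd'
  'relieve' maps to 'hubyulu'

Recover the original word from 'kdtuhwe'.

Compare letters: c→s is +16, a→q is +16, p→f is +16 — a constant shift. Every letter moves 16 places later in the alphabet, wrapping around z→a.
Undoing it on kdtuhwe: k−16=u, d−16=n, t−16=d, u−16=e, h−16=r, w−16=g, e−16=o.

undergo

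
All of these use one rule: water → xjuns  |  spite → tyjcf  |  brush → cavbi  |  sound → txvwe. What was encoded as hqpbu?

Shifts by position in water: pos 0: w→x (+1), pos 1: a→j (+9), pos 2: t→u (+1), pos 3: e→n (+9) — repeating every 2. A repeating key of period 2 is used — shifts +1, +9 over and over.
Decoding hqpbu: h−1=g, q−9=h, p−1=o, b−9=s, u−1=t.

ghost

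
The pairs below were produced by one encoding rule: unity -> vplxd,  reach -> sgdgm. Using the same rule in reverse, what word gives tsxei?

squad

In unity: u→v is +1, n→p is +2, i→l is +3, t→x is +4 — the shift increases by 1 each position. The shift increases by 1 at each position, starting from +1: 1, 2, 3, ….
Reversing it on tsxei: t−1=s, s−2=q, x−3=u, e−4=a, i−5=d.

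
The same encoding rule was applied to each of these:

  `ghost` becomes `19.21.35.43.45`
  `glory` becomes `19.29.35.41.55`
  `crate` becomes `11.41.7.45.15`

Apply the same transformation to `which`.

51.21.23.11.21

With a=1..z=26, the number is 2·pos + 5.
Applying it to which: w=23→51, h=8→21, i=9→23, c=3→11, h=8→21.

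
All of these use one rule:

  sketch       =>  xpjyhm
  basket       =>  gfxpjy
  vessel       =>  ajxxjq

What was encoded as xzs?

sun

Compare letters: s→x is +5, k→p is +5, e→j is +5 — a constant shift. Every letter moves 5 places later in the alphabet, wrapping around z→a.
Undoing it on xzs: x−5=s, z−5=u, s−5=n.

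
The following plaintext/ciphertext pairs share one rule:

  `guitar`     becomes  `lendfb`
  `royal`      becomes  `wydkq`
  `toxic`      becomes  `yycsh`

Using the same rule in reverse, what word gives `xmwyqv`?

Shifts by position in guitar: pos 0: g→l (+5), pos 1: u→e (+10), pos 2: i→n (+5), pos 3: t→d (+10) — repeating every 2. A repeating key of period 2 is used — shifts +5, +10 over and over.
Reversing it on xmwyqv: x−5=s, m−10=c, w−5=r, y−10=o, q−5=l, v−10=l.

scroll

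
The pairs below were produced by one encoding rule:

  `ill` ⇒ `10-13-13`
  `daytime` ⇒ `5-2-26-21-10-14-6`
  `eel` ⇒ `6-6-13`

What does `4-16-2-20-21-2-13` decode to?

i is letter #9 and maps to 10: an offset of 1. Each letter is replaced by its alphabet position (a=1..z=26) + 1.
Undoing it on 4-16-2-20-21-2-13: 4→(4−1)÷1=3=c, 16→(16−1)÷1=15=o, 2→(2−1)÷1=1=a, 20→(20−1)÷1=19=s, 21→(21−1)÷1=20=t, 2→(2−1)÷1=1=a, 13→(13−1)÷1=12=l.

coastal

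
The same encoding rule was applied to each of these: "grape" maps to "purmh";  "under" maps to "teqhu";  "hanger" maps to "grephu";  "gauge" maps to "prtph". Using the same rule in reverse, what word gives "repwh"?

angle

Treating letters as 0–25, the rule is x ↦ 17x + 17 (mod 26).
Decoding repwh: r(17)→23·(17−17)≡0=a; e(4)→23·(4−17)≡13=n; p(15)→23·(15−17)≡6=g; w(22)→23·(22−17)≡11=l; h(7)→23·(7−17)≡4=e (all mod 26).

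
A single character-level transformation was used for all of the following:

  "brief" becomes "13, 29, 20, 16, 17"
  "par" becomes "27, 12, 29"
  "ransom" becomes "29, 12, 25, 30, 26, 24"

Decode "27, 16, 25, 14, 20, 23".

The number is (letter's place in the alphabet, a=1) + 11.
Reversing it on 27, 16, 25, 14, 20, 23: 27→(27−11)÷1=16=p, 16→(16−11)÷1=5=e, 25→(25−11)÷1=14=n, 14→(14−11)÷1=3=c, 20→(20−11)÷1=9=i, 23→(23−11)÷1=12=l.

pencil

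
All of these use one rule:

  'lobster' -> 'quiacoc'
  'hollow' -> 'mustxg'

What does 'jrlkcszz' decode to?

election

In lobster: l→q is +5, o→u is +6, b→i is +7, s→a is +8 — the shift increases by 1 each position. The shift increases by 1 at each position, starting from +5: 5, 6, 7, ….
Decoding jrlkcszz: j−5=e, r−6=l, l−7=e, k−8=c, c−9=t, s−10=i, z−11=o, z−12=n.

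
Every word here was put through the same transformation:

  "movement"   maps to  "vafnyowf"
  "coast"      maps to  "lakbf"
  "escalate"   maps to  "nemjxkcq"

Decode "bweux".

skull

The shifts repeat in a cycle of length 3: positions 0,1,… shift by +9, +12, +10, then the pattern repeats.
Reversing it on bweux: b−9=s, w−12=k, e−10=u, u−9=l, x−12=l.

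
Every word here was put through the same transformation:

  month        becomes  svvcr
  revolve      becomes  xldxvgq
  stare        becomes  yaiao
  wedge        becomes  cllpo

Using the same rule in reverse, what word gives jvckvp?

double

In month: m→s is +6, o→v is +7, n→v is +8, t→c is +9 — the shift increases by 1 each position. The shift increases by 1 at each position, starting from +6: 6, 7, 8, ….
Reversing it on jvckvp: j−6=d, v−7=o, c−8=u, k−9=b, v−10=l, p−11=e.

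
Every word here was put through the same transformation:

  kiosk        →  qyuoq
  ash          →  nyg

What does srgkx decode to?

The word is reversed, then every letter is shifted forward by 6.
Undoing it on srgkx: shift back: s−6=m, r−6=l, g−6=a, k−6=e, x−6=r → mlaer; then reverse → realm.

realm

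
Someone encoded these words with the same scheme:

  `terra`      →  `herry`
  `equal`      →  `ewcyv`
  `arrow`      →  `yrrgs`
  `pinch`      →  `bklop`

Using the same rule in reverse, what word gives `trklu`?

bring

t(19)→h(7) and e(4)→e(4) fit y≡21x+24 (mod 26); the inverse of 21 mod 26 is 5. Treating letters as 0–25, the rule is x ↦ 21x + 24 (mod 26).
Undoing it on trklu: t(19)→5·(19−24)≡1=b; r(17)→5·(17−24)≡17=r; k(10)→5·(10−24)≡8=i; l(11)→5·(11−24)≡13=n; u(20)→5·(20−24)≡6=g (all mod 26).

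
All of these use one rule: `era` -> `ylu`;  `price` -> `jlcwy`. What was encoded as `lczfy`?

rifle

Compare letters: e→y is +20, r→l is +20, a→u is +20 — a constant shift. It's a constant shift of +20 (ROT20).
Decoding lczfy: l−20=r, c−20=i, z−20=f, f−20=l, y−20=e.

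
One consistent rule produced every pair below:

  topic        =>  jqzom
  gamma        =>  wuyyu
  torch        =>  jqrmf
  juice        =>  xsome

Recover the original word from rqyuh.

roman

t(19)→j(9) and o(14)→q(16) fit y≡9x+20 (mod 26); the inverse of 9 mod 26 is 3. Treating letters as 0–25, the rule is x ↦ 9x + 20 (mod 26).
Decoding rqyuh: r(17)→3·(17−20)≡17=r; q(16)→3·(16−20)≡14=o; y(24)→3·(24−20)≡12=m; u(20)→3·(20−20)≡0=a; h(7)→3·(7−20)≡13=n (all mod 26).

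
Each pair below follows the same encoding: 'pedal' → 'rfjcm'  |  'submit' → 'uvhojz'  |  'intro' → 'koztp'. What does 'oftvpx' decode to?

mentor

Shifts by position in pedal: pos 0: p→r (+2), pos 1: e→f (+1), pos 2: d→j (+6), pos 3: a→c (+2), pos 4: l→m (+1) — repeating every 3. The shifts repeat in a cycle of length 3: positions 0,1,… shift by +2, +1, +6, then the pattern repeats.
Decoding oftvpx: o−2=m, f−1=e, t−6=n, v−2=t, p−1=o, x−6=r.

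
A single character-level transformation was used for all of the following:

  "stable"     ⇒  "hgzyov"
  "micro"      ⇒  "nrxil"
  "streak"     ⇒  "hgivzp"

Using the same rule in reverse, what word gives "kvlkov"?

Each pair mirrors across the alphabet (s↔h, t↔g, a↔z): positions sum to 25. This is the alphabet-reversal cipher (Atbash): a becomes z, b becomes y, etc.
Decoding kvlkov: k↔p, v↔e, l↔o, k↔p, o↔l, v↔e.

people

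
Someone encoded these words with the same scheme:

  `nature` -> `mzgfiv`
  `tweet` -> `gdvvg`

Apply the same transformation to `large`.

This is the alphabet-reversal cipher (Atbash): a becomes z, b becomes y, etc.
Applying it to large: l↔o, a↔z, r↔i, g↔t, e↔v.

ozitv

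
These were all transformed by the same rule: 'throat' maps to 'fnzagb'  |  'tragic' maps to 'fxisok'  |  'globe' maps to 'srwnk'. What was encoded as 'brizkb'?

planet

Shifts by position in throat: pos 0: t→f (+12), pos 1: h→n (+6), pos 2: r→z (+8), pos 3: o→a (+12), pos 4: a→g (+6), pos 5: t→b (+8) — repeating every 3. It's a Vigenère-style cipher with numeric key [12,6,8]: position i shifts by key[i mod 3].
Decoding brizkb: b−12=p, r−6=l, i−8=a, z−12=n, k−6=e, b−8=t.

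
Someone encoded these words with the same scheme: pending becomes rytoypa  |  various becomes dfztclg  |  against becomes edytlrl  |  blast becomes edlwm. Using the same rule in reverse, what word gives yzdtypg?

venison

The output letters match the input read backwards, each shifted +11: pending reversed is gnidnep. The word is reversed, then every letter is shifted forward by 11.
Reversing it on yzdtypg: shift back: y−11=n, z−11=o, d−11=s, t−11=i, y−11=n, p−11=e, g−11=v → nosinev; then reverse → venison.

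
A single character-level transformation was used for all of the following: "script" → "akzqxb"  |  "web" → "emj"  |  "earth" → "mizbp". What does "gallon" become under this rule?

oittwv

Compare letters: s→a is +8, c→k is +8, r→z is +8 — a constant shift. This is a Caesar cipher with shift 8.
For gallon: g+8=o, a+8=i, l+8=t, l+8=t, o+8=w, n+8=v.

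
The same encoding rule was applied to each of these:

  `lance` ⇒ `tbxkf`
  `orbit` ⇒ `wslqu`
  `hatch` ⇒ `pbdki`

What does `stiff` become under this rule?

A repeating key of period 3 is used — shifts +8, +1, +10 over and over.
Applying it to stiff: s+8=a, t+1=u, i+10=s, f+8=n, f+1=g.

ausng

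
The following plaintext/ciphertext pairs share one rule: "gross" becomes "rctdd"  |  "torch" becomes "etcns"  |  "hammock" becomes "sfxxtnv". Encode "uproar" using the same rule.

zactfc

The shift depends on letter class: consonant g→r is +11, but vowel o→t is +5. Two shifts are in play — +5 for a/e/i/o/u, +11 for every other letter.
For uproar: u(vowel)+5=z, p(cons)+11=a, r(cons)+11=c, o(vowel)+5=t, a(vowel)+5=f, r(cons)+11=c.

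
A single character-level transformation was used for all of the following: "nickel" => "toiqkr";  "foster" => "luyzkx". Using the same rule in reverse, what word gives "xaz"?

Compare letters: n→t is +6, i→o is +6, c→i is +6 — a constant shift. It's a constant shift of +6 (ROT6).
Decoding xaz: x−6=r, a−6=u, z−6=t.

rut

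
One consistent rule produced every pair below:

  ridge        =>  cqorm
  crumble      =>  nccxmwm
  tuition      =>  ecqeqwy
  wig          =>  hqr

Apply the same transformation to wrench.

The shift depends on letter class: consonant r→c is +11, but vowel i→q is +8. The rule splits by letter class: vowels +8, consonants +11.
Applying it to wrench: w(cons)+11=h, r(cons)+11=c, e(vowel)+8=m, n(cons)+11=y, c(cons)+11=n, h(cons)+11=s.

hcmyns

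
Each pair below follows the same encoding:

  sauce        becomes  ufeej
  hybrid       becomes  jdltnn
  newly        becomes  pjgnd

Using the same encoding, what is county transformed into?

Shifts by position in sauce: pos 0: s→u (+2), pos 1: a→f (+5), pos 2: u→e (+10), pos 3: c→e (+2), pos 4: e→j (+5) — repeating every 3. The shifts repeat in a cycle of length 3: positions 0,1,… shift by +2, +5, +10, then the pattern repeats.
On county: c+2=e, o+5=t, u+10=e, n+2=p, t+5=y, y+10=i.

etepyi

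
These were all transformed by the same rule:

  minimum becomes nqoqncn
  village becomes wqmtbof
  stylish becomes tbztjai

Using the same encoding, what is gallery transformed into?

Shifts by position in minimum: pos 0: m→n (+1), pos 1: i→q (+8), pos 2: n→o (+1), pos 3: i→q (+8) — repeating every 2. A repeating key of period 2 is used — shifts +1, +8 over and over.
Applying it to gallery: g+1=h, a+8=i, l+1=m, l+8=t, e+1=f, r+8=z, y+1=z.

himtfzz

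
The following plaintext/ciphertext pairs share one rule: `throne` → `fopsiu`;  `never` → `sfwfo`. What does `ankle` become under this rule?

The output letters match the input read backwards, each shifted +1: throne reversed is enorht. The word is reversed, then every letter is shifted forward by 1.
Applying it to ankle: reverse → elkna; then shift: e+1=f, l+1=m, k+1=l, n+1=o, a+1=b.

fmlob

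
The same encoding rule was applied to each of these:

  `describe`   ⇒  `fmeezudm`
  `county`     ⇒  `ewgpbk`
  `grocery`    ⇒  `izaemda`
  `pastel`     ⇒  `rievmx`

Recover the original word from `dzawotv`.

brought

Shifts by position in describe: pos 0: d→f (+2), pos 1: e→m (+8), pos 2: s→e (+12), pos 3: c→e (+2), pos 4: r→z (+8), pos 5: i→u (+12) — repeating every 3. The shifts repeat in a cycle of length 3: positions 0,1,… shift by +2, +8, +12, then the pattern repeats.
Reversing it on dzawotv: d−2=b, z−8=r, a−12=o, w−2=u, o−8=g, t−12=h, v−2=t.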